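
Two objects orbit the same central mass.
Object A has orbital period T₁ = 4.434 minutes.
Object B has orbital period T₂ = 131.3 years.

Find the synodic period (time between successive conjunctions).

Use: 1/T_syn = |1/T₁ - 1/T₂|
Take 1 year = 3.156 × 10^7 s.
T₁ = 4.434 minutes = 266.04 s
T₂ = 131.3 years = 4.14383 × 10^9 s
1/T₁ = 0.00375883 s⁻¹
1/T₂ = 2.41323 × 10^-10 s⁻¹
|1/T₁ − 1/T₂| = 0.00375883 s⁻¹
T_syn = 1 / |1/T₁ − 1/T₂| = 266.04 s ≈ 4.434 minutes

Final answer: T_syn = 4.434 minutes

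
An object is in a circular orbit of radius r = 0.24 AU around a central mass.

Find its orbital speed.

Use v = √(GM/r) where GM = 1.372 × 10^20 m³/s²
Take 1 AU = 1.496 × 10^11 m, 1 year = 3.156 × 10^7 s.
r = 0.24 AU = 3.5904 × 10^10 m
GM = 1.372 × 10^20 m³/s²
GM/r = (1.372 × 10^20) / (3.5904 × 10^10) = 3.8213 × 10^9 m²/s²
v = √(GM/r) = 61816.7 m/s ≈ 13.04 AU/year

Final answer: 13.04 AU/year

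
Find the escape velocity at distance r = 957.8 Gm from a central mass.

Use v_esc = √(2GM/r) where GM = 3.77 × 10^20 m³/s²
r = 957.8 Gm = 9.578 × 10^11 m
GM = 3.77 × 10^20 m³/s²
2GM/r = 2 × (3.77 × 10^20) / (9.578 × 10^11) = 7.87221 × 10^8 m²/s²
v_esc = √(2GM/r) = 28057.5 m/s ≈ 28.06 km/s

Final answer: 28.06 km/s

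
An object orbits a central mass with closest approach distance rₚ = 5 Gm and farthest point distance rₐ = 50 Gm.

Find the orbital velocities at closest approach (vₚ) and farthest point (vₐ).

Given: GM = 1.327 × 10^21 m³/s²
rₚ = 5 Gm = 5 × 10^9 m
rₐ = 50 Gm = 5 × 10^10 m
GM = 1.327 × 10^21 m³/s²
a = (rₚ + rₐ)/2 = 2.75 × 10^10 m
Vis-viva: v² = GM (2/r − 1/a)
vₚ² = 1.327 × 10^21 × (4 × 10^-10 − 3.63636 × 10^-11) = 4.82545 × 10^11 m²/s²
vₚ = 694655 m/s ≈ 694.7 km/s
vₐ² = 1.327 × 10^21 × (4 × 10^-11 − 3.63636 × 10^-11) = 4.82545 × 10^9 m²/s²
vₐ = 69465.5 m/s ≈ 69.47 km/s

Final answer: vₚ = 694.7 km/s, vₐ = 69.47 km/s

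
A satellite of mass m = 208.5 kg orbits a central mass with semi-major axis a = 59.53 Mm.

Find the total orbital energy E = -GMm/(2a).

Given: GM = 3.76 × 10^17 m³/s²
a = 59.53 Mm = 5.953 × 10^7 m
GM = 3.76 × 10^17 m³/s²
2a = 1.1906 × 10^8 m
GMm = 3.76 × 10^17 × 208.5 = 7.8396 × 10^19 m³·kg/s²
E = −GMm/(2a) = -6.58458 × 10^11 J ≈ -658.5 GJ

Final answer: -658.5 GJ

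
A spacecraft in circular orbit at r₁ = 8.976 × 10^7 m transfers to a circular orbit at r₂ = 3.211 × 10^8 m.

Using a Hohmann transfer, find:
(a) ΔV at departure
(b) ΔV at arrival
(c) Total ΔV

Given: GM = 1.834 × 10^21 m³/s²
r₁ = 8.976 × 10^7 m
r₂ = 3.211 × 10^8 m
GM = 1.834 × 10^21 m³/s²
Transfer ellipse: a_t = (r₁ + r₂)/2 = 2.0543 × 10^8 m
Circular speed at r₁: v₁ = √(GM/r₁) = 4.52021 × 10^6 m/s
Transfer speed at r₁ (periapsis): v₁ₜ = √(GM(2/r₁ − 1/a_t)) = 5.65128 × 10^6 m/s
(a) ΔV₁ = v₁ₜ − v₁ = 1.13107 × 10^6 m/s ≈ 1131 km/s
Circular speed at r₂: v₂ = √(GM/r₂) = 2.3899 × 10^6 m/s
Transfer speed at r₂ (apoapsis): v₂ₜ = √(GM(2/r₂ − 1/a_t)) = 1.57975 × 10^6 m/s
(b) ΔV₂ = v₂ − v₂ₜ = 810146 m/s ≈ 810.1 km/s
(c) ΔV_total = ΔV₁ + ΔV₂ = 1.94122 × 10^6 m/s ≈ 1941 km/s

Final answer:
(a) ΔV₁ = 1131 km/s
(b) ΔV₂ = 810.1 km/s
(c) ΔV_total = 1941 km/s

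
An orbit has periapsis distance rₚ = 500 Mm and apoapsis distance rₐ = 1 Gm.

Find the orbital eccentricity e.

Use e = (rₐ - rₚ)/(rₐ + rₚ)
rₚ = 500 Mm = 5 × 10^8 m
rₐ = 1 Gm = 1 × 10^9 m
rₐ − rₚ = 5 × 10^8 m
rₐ + rₚ = 1.5 × 10^9 m
e = (rₐ − rₚ)/(rₐ + rₚ) = 0.333333

Final answer: e = 0.3333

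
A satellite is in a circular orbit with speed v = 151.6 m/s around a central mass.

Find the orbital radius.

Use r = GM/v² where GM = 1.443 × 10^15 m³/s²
v = 151.6 m/s
GM = 1.443 × 10^15 m³/s²
v² = 22982.6 m²/s²
r = GM/v² = (1.443 × 10^15) / 22982.6 = 6.27867 × 10^10 m ≈ 6.279 × 10^10 m

Final answer: 6.279 × 10^10 m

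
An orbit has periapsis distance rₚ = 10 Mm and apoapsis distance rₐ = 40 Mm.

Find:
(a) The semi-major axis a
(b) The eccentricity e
rₚ = 10 Mm = 1 × 10^7 m
rₐ = 40 Mm = 4 × 10^7 m
(a) a = (rₚ + rₐ)/2 = 2.5 × 10^7 m ≈ 25 Mm
(b) e = (rₐ − rₚ)/(rₐ + rₚ) = (3 × 10^7) / (5 × 10^7) = 0.6

Final answer:
(a) a = 25 Mm
(b) e = 0.6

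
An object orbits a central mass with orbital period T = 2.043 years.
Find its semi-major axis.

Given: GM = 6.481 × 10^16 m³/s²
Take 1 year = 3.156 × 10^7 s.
T = 2.043 years = 6.44771 × 10^7 s
GM = 6.481 × 10^16 m³/s²
Kepler's third law: a³ = GM T² / (4π²)
T² = 4.15729 × 10^15 s²
a³ = (6.481 × 10^16) × (4.15729 × 10^15) / (4π²) = 6.82485 × 10^30 m³
a = (a³)^(1/3) = 1.89684 × 10^10 m ≈ 18.97 Gm

Final answer: 18.97 Gm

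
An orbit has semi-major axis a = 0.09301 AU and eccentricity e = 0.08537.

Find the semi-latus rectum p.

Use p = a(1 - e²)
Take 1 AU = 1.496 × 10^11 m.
a = 0.09301 AU = 1.39143 × 10^10 m
e = 0.08537,  e² = 0.00728804,  1 − e² = 0.992712
p = a(1 − e²) = 1.39143 × 10^10 m × 0.992712 = 1.38129 × 10^10 m ≈ 0.09233 AU

Final answer: p = 0.09233 AU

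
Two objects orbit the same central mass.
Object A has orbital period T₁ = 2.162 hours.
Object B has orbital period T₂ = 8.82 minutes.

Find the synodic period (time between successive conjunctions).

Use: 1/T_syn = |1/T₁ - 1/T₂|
T₁ = 2.162 hours = 7783.2 s
T₂ = 8.82 minutes = 529.2 s
1/T₁ = 0.000128482 s⁻¹
1/T₂ = 0.00188964 s⁻¹
|1/T₁ − 1/T₂| = 0.00176116 s⁻¹
T_syn = 1 / |1/T₁ − 1/T₂| = 567.807 s ≈ 9.463 minutes

Final answer: T_syn = 9.463 minutes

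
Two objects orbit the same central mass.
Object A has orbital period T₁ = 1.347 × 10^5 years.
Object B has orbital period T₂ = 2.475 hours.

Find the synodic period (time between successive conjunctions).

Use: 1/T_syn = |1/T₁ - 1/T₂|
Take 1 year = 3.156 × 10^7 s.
T₁ = 1.347 × 10^5 years = 4.25113 × 10^12 s
T₂ = 2.475 hours = 8910 s
1/T₁ = 2.35231 × 10^-13 s⁻¹
1/T₂ = 0.000112233 s⁻¹
|1/T₁ − 1/T₂| = 0.000112233 s⁻¹
T_syn = 1 / |1/T₁ − 1/T₂| = 8910 s ≈ 2.475 hours

Final answer: T_syn = 2.475 hours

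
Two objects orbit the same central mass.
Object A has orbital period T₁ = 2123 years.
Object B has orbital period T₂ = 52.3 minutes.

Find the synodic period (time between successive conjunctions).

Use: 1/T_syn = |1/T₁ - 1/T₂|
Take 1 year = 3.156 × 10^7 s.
T₁ = 2123 years = 6.70019 × 10^10 s
T₂ = 52.3 minutes = 3138 s
1/T₁ = 1.4925 × 10^-11 s⁻¹
1/T₂ = 0.000318674 s⁻¹
|1/T₁ − 1/T₂| = 0.000318674 s⁻¹
T_syn = 1 / |1/T₁ − 1/T₂| = 3138 s ≈ 52.3 minutes

Final answer: T_syn = 52.3 minutes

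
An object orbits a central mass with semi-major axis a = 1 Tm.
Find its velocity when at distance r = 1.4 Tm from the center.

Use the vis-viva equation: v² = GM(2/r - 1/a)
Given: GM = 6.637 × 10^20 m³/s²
a = 1 Tm = 1 × 10^12 m
r = 1.4 Tm = 1.4 × 10^12 m
GM = 6.637 × 10^20 m³/s²
2/r − 1/a = 1.42857 × 10^-12 − 1 × 10^-12 = 4.28571 × 10^-13 m⁻¹
v² = GM (2/r − 1/a) = 2.84443 × 10^8 m²/s²
v = 16865.4 m/s ≈ 16.87 km/s

Final answer: 16.87 km/s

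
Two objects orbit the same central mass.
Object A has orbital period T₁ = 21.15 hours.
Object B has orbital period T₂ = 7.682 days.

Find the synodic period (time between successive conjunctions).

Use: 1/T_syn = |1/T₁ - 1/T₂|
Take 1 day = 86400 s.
T₁ = 21.15 hours = 76140 s
T₂ = 7.682 days = 663725 s
1/T₁ = 1.31337 × 10^-5 s⁻¹
1/T₂ = 1.50665 × 10^-6 s⁻¹
|1/T₁ − 1/T₂| = 1.16271 × 10^-5 s⁻¹
T_syn = 1 / |1/T₁ − 1/T₂| = 86006.3 s ≈ 23.89 hours

Final answer: T_syn = 23.89 hours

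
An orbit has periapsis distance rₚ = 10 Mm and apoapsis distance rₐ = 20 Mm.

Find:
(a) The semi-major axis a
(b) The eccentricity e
rₚ = 10 Mm = 1 × 10^7 m
rₐ = 20 Mm = 2 × 10^7 m
(a) a = (rₚ + rₐ)/2 = 1.5 × 10^7 m ≈ 15 Mm
(b) e = (rₐ − rₚ)/(rₐ + rₚ) = (1 × 10^7) / (3 × 10^7) = 0.333333

Final answer:
(a) a = 15 Mm
(b) e = 0.3333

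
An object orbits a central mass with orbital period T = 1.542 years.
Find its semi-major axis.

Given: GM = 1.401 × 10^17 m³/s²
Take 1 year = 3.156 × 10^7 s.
T = 1.542 years = 4.86655 × 10^7 s
GM = 1.401 × 10^17 m³/s²
Kepler's third law: a³ = GM T² / (4π²)
T² = 2.36833 × 10^15 s²
a³ = (1.401 × 10^17) × (2.36833 × 10^15) / (4π²) = 8.40468 × 10^30 m³
a = (a³)^(1/3) = 2.03317 × 10^10 m ≈ 20.33 Gm

Final answer: 20.33 Gm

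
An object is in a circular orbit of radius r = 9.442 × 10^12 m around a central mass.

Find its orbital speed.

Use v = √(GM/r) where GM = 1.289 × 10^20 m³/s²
r = 9.442 × 10^12 m
GM = 1.289 × 10^20 m³/s²
GM/r = (1.289 × 10^20) / (9.442 × 10^12) = 1.36518 × 10^7 m²/s²
v = √(GM/r) = 3694.83 m/s ≈ 3.695 km/s

Final answer: 3.695 km/s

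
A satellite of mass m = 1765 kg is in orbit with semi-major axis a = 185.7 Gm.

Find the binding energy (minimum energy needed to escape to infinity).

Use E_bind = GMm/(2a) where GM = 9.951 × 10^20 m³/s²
a = 185.7 Gm = 1.857 × 10^11 m
GM = 9.951 × 10^20 m³/s²
m = 1765 kg
GMm = 9.951 × 10^20 × 1765 = 1.75635 × 10^24 m³·kg/s²
2a = 3.714 × 10^11 m
E_bind = GMm/(2a) = 4.729 × 10^12 J ≈ 4.729 TJ

Final answer: 4.729 TJ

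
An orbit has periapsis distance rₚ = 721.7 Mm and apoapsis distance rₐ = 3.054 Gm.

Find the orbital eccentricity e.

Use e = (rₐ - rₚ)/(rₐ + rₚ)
rₚ = 721.7 Mm = 7.217 × 10^8 m
rₐ = 3.054 Gm = 3.054 × 10^9 m
rₐ − rₚ = 2.3323 × 10^9 m
rₐ + rₚ = 3.7757 × 10^9 m
e = (rₐ − rₚ)/(rₐ + rₚ) = 0.617713

Final answer: e = 0.6177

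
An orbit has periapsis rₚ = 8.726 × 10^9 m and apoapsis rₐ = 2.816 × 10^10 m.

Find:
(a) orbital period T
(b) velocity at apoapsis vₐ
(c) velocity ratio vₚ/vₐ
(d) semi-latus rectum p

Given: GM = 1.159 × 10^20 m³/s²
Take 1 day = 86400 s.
rₚ = 8.726 × 10^9 m
rₐ = 2.816 × 10^10 m
GM = 1.159 × 10^20 m³/s²
a = (rₚ + rₐ)/2 = 1.8443 × 10^10 m
e = (rₐ − rₚ)/(rₐ + rₚ) = (1.9434 × 10^10) / (3.6886 × 10^10) = 0.526867
(a) a³ = 6.27328 × 10^30 m³;  T = 2π √(a³/GM) = 2π × 232651 s = 1.46179 × 10^6 s ≈ 16.92 days
(b) vₐ² = GM (2/rₐ − 1/a) = 1.159 × 10^20 × (7.10227 × 10^-11 − 5.42211 × 10^-11) = 1.94731 × 10^9 m²/s²;  vₐ = 44128.3 m/s ≈ 44.13 km/s
(c) vₚ/vₐ = rₐ/rₚ (angular momentum) = (2.816 × 10^10) / (8.726 × 10^9) = 3.22714 ≈ 3.227
(d) 1 − e² = 0.722412;  p = a(1 − e²) = 1.8443 × 10^10 × 0.722412 = 1.33234 × 10^10 m ≈ 1.332 × 10^10 m

Final answer:
(a) orbital period T = 16.92 days
(b) velocity at apoapsis vₐ = 44.13 km/s
(c) velocity ratio vₚ/vₐ = 3.227
(d) semi-latus rectum p = 1.332 × 10^10 m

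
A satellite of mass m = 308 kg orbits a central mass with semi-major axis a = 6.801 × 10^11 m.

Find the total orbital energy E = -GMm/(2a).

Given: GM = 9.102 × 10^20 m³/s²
a = 6.801 × 10^11 m
GM = 9.102 × 10^20 m³/s²
2a = 1.3602 × 10^12 m
GMm = 9.102 × 10^20 × 308 = 2.80342 × 10^23 m³·kg/s²
E = −GMm/(2a) = -2.06103 × 10^11 J ≈ -206.1 GJ

Final answer: -206.1 GJ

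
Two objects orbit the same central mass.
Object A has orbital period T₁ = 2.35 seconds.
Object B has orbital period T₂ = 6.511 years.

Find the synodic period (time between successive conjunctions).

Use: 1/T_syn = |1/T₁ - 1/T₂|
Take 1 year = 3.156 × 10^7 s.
T₁ = 2.35 seconds
T₂ = 6.511 years = 2.05487 × 10^8 s
1/T₁ = 0.425532 s⁻¹
1/T₂ = 4.86648 × 10^-9 s⁻¹
|1/T₁ − 1/T₂| = 0.425532 s⁻¹
T_syn = 1 / |1/T₁ − 1/T₂| = 2.35 s ≈ 2.35 seconds

Final answer: T_syn = 2.35 seconds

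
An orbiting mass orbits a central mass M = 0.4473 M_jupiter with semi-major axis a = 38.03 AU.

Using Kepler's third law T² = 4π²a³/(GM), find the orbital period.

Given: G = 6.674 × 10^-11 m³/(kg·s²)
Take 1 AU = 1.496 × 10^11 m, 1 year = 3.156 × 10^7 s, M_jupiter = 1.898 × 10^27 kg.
M = 0.4473 M_jupiter = 8.48975 × 10^26 kg
GM = G × M = 6.674 × 10^-11 × 8.48975 × 10^26 = 5.66606 × 10^16 m³/s²
a = 38.03 AU = 5.68929 × 10^12 m
a³ = 1.84151 × 10^38 m³
T = 2π √(a³/GM) = 2π √((1.84151 × 10^38) / (5.66606 × 10^16)) = 2π × 5.70094 × 10^10 s
T = 3.582 × 10^11 s ≈ 1.135 × 10^4 years

Final answer: 1.135 × 10^4 years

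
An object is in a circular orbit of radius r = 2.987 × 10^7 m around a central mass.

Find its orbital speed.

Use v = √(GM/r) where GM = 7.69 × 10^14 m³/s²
r = 2.987 × 10^7 m
GM = 7.69 × 10^14 m³/s²
GM/r = (7.69 × 10^14) / (2.987 × 10^7) = 2.57449 × 10^7 m²/s²
v = √(GM/r) = 5073.94 m/s ≈ 5.074 km/s

Final answer: 5.074 km/s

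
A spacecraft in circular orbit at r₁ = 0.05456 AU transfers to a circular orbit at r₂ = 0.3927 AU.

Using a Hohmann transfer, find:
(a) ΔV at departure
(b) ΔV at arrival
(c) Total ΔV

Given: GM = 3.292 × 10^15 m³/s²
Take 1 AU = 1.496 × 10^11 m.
r₁ = 0.05456 AU = 8.16218 × 10^9 m
r₂ = 0.3927 AU = 5.87479 × 10^10 m
GM = 3.292 × 10^15 m³/s²
Transfer ellipse: a_t = (r₁ + r₂)/2 = 3.3455 × 10^10 m
Circular speed at r₁: v₁ = √(GM/r₁) = 635.078 m/s
Transfer speed at r₁ (periapsis): v₁ₜ = √(GM(2/r₁ − 1/a_t)) = 841.574 m/s
(a) ΔV₁ = v₁ₜ − v₁ = 206.496 m/s ≈ 206.5 m/s
Circular speed at r₂: v₂ = √(GM/r₂) = 236.719 m/s
Transfer speed at r₂ (apoapsis): v₂ₜ = √(GM(2/r₂ − 1/a_t)) = 116.925 m/s
(b) ΔV₂ = v₂ − v₂ₜ = 119.795 m/s ≈ 119.8 m/s
(c) ΔV_total = ΔV₁ + ΔV₂ = 326.291 m/s ≈ 326.3 m/s

Final answer:
(a) ΔV₁ = 206.5 m/s
(b) ΔV₂ = 119.8 m/s
(c) ΔV_total = 326.3 m/s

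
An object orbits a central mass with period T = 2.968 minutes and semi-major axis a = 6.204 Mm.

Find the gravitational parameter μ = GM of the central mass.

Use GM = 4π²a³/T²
T = 2.968 minutes = 178.08 s
a = 6.204 Mm = 6.204 × 10^6 m
a³ = 2.3879 × 10^20 m³
T² = 31712.5 s²
GM = 4π² × (2.3879 × 10^20) / 31712.5 = 2.97266 × 10^17 m³/s²
GM ≈ 2.973 × 10^17 m³/s²

Final answer: GM = 2.973 × 10^17 m³/s²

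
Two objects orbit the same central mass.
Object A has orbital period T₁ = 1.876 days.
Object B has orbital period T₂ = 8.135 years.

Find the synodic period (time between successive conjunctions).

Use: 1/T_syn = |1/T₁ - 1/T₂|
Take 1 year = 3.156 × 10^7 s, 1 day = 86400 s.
T₁ = 1.876 days = 162086 s
T₂ = 8.135 years = 2.56741 × 10^8 s
1/T₁ = 6.16955 × 10^-6 s⁻¹
1/T₂ = 3.89498 × 10^-9 s⁻¹
|1/T₁ − 1/T₂| = 6.16565 × 10^-6 s⁻¹
T_syn = 1 / |1/T₁ − 1/T₂| = 162189 s ≈ 1.877 days

Final answer: T_syn = 1.877 days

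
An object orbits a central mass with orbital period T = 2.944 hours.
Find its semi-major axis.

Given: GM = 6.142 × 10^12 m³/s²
T = 2.944 hours = 10598.4 s
GM = 6.142 × 10^12 m³/s²
Kepler's third law: a³ = GM T² / (4π²)
T² = 1.12326 × 10^8 s²
a³ = (6.142 × 10^12) × (1.12326 × 10^8) / (4π²) = 1.74755 × 10^19 m³
a = (a³)^(1/3) = 2.59504 × 10^6 m ≈ 2.595 × 10^6 m

Final answer: 2.595 × 10^6 m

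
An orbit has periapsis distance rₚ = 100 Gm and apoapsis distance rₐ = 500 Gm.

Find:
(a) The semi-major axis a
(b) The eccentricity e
rₚ = 100 Gm = 1 × 10^11 m
rₐ = 500 Gm = 5 × 10^11 m
(a) a = (rₚ + rₐ)/2 = 3 × 10^11 m ≈ 300 Gm
(b) e = (rₐ − rₚ)/(rₐ + rₚ) = (4 × 10^11) / (6 × 10^11) = 0.666667

Final answer:
(a) a = 300 Gm
(b) e = 0.6667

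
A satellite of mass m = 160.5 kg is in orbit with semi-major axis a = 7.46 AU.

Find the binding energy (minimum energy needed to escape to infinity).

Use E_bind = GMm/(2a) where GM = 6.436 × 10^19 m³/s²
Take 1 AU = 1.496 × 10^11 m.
a = 7.46 AU = 1.11602 × 10^12 m
GM = 6.436 × 10^19 m³/s²
m = 160.5 kg
GMm = 6.436 × 10^19 × 160.5 = 1.03298 × 10^22 m³·kg/s²
2a = 2.23203 × 10^12 m
E_bind = GMm/(2a) = 4.62797 × 10^9 J ≈ 4.628 GJ

Final answer: 4.628 GJ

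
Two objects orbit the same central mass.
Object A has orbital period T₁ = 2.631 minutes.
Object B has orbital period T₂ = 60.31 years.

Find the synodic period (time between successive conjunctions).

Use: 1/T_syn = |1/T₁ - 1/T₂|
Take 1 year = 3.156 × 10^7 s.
T₁ = 2.631 minutes = 157.86 s
T₂ = 60.31 years = 1.90338 × 10^9 s
1/T₁ = 0.00633473 s⁻¹
1/T₂ = 5.2538 × 10^-10 s⁻¹
|1/T₁ − 1/T₂| = 0.00633473 s⁻¹
T_syn = 1 / |1/T₁ − 1/T₂| = 157.86 s ≈ 2.631 minutes

Final answer: T_syn = 2.631 minutes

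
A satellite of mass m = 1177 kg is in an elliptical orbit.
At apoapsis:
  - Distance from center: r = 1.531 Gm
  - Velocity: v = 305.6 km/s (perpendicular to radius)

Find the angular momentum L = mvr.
r = 1.531 Gm = 1.531 × 10^9 m
v = 305.6 km/s = 305600 m/s
vr = 305600 × 1.531 × 10^9 = 4.67874 × 10^14 m²/s
L = m × vr = 1177 × 4.67874 × 10^14 = 5.50687 × 10^17 kg·m²/s ≈ 5.507 × 10^17 kg·m²/s

Final answer: L = 5.507 × 10^17 kg·m²/s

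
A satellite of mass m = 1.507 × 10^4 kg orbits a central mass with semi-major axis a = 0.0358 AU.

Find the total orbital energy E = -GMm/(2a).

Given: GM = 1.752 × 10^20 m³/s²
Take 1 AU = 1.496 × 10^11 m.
a = 0.0358 AU = 5.35568 × 10^9 m
GM = 1.752 × 10^20 m³/s²
2a = 1.07114 × 10^10 m
GMm = 1.752 × 10^20 × 15070 = 2.64026 × 10^24 m³·kg/s²
E = −GMm/(2a) = -2.46492 × 10^14 J ≈ -246.5 TJ

Final answer: -246.5 TJ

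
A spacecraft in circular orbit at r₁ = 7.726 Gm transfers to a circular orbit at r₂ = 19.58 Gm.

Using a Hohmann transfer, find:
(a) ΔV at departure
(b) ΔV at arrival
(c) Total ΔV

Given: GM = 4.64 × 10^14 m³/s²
r₁ = 7.726 Gm = 7.726 × 10^9 m
r₂ = 19.58 Gm = 1.958 × 10^10 m
GM = 4.64 × 10^14 m³/s²
Transfer ellipse: a_t = (r₁ + r₂)/2 = 1.3653 × 10^10 m
Circular speed at r₁: v₁ = √(GM/r₁) = 245.065 m/s
Transfer speed at r₁ (periapsis): v₁ₜ = √(GM(2/r₁ − 1/a_t)) = 293.477 m/s
(a) ΔV₁ = v₁ₜ − v₁ = 48.4117 m/s ≈ 48.41 m/s
Circular speed at r₂: v₂ = √(GM/r₂) = 153.94 m/s
Transfer speed at r₂ (apoapsis): v₂ₜ = √(GM(2/r₂ − 1/a_t)) = 115.802 m/s
(b) ΔV₂ = v₂ − v₂ₜ = 38.1384 m/s ≈ 38.14 m/s
(c) ΔV_total = ΔV₁ + ΔV₂ = 86.5502 m/s ≈ 86.55 m/s

Final answer:
(a) ΔV₁ = 48.41 m/s
(b) ΔV₂ = 38.14 m/s
(c) ΔV_total = 86.55 m/s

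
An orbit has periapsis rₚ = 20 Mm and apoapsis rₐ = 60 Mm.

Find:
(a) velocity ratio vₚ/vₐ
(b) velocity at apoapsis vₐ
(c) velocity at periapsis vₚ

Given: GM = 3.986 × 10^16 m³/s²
rₚ = 20 Mm = 2 × 10^7 m
rₐ = 60 Mm = 6 × 10^7 m
GM = 3.986 × 10^16 m³/s²
a = (rₚ + rₐ)/2 = 4 × 10^7 m
e = (rₐ − rₚ)/(rₐ + rₚ) = (4 × 10^7) / (8 × 10^7) = 0.5
(a) vₚ/vₐ = rₐ/rₚ (angular momentum) = (6 × 10^7) / (2 × 10^7) = 3 ≈ 3
(b) vₐ² = GM (2/rₐ − 1/a) = 3.986 × 10^16 × (3.33333 × 10^-8 − 2.5 × 10^-8) = 3.32167 × 10^8 m²/s²;  vₐ = 18225.4 m/s ≈ 18.23 km/s
(c) vₚ² = GM (2/rₚ − 1/a) = 3.986 × 10^16 × (1 × 10^-7 − 2.5 × 10^-8) = 2.9895 × 10^9 m²/s²;  vₚ = 54676.3 m/s ≈ 54.68 km/s

Final answer:
(a) velocity ratio vₚ/vₐ = 3
(b) velocity at apoapsis vₐ = 18.23 km/s
(c) velocity at periapsis vₚ = 54.68 km/s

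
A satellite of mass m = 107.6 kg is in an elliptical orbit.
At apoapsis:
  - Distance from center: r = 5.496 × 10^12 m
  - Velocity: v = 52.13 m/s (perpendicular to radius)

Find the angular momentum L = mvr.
r = 5.496 × 10^12 m
v = 52.13 m/s
vr = 52.13 × 5.496 × 10^12 = 2.86506 × 10^14 m²/s
L = m × vr = 107.6 × 2.86506 × 10^14 = 3.08281 × 10^16 kg·m²/s ≈ 3.083 × 10^16 kg·m²/s

Final answer: L = 3.083 × 10^16 kg·m²/s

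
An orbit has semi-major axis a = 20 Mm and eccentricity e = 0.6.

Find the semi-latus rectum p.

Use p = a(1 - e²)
a = 20 Mm = 2 × 10^7 m
e = 0.6,  e² = 0.36,  1 − e² = 0.64
p = a(1 − e²) = 2 × 10^7 m × 0.64 = 1.28 × 10^7 m ≈ 12.8 Mm

Final answer: p = 12.8 Mm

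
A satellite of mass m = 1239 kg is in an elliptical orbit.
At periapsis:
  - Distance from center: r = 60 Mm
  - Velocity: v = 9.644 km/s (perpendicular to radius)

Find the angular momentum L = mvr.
r = 60 Mm = 6 × 10^7 m
v = 9.644 km/s = 9644 m/s
vr = 9644 × 6 × 10^7 = 5.7864 × 10^11 m²/s
L = m × vr = 1239 × 5.7864 × 10^11 = 7.16935 × 10^14 kg·m²/s ≈ 7.169 × 10^14 kg·m²/s

Final answer: L = 7.169 × 10^14 kg·m²/s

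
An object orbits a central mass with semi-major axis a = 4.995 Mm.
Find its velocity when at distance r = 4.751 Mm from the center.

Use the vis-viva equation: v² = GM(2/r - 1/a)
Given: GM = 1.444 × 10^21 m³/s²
a = 4.995 Mm = 4.995 × 10^6 m
r = 4.751 Mm = 4.751 × 10^6 m
GM = 1.444 × 10^21 m³/s²
2/r − 1/a = 4.20964 × 10^-7 − 2.002 × 10^-7 = 2.20764 × 10^-7 m⁻¹
v² = GM (2/r − 1/a) = 3.18783 × 10^14 m²/s²
v = 1.78545 × 10^7 m/s ≈ 1.785 × 10^4 km/s

Final answer: 1.785 × 10^4 km/s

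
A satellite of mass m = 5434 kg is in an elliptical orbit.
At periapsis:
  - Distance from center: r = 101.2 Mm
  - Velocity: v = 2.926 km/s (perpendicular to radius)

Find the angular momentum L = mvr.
r = 101.2 Mm = 1.012 × 10^8 m
v = 2.926 km/s = 2926 m/s
vr = 2926 × 1.012 × 10^8 = 2.96111 × 10^11 m²/s
L = m × vr = 5434 × 2.96111 × 10^11 = 1.60907 × 10^15 kg·m²/s ≈ 1.609 × 10^15 kg·m²/s

Final answer: L = 1.609 × 10^15 kg·m²/s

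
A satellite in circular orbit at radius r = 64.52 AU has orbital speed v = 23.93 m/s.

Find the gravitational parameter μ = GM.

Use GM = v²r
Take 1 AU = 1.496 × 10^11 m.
r = 64.52 AU = 9.65219 × 10^12 m
v = 23.93 m/s
v² = 572.645 m²/s²
GM = v²r = 572.645 × 9.65219 × 10^12 = 5.52728 × 10^15 m³/s²
GM ≈ 5.527 × 10^15 m³/s²

Final answer: GM = 5.527 × 10^15 m³/s²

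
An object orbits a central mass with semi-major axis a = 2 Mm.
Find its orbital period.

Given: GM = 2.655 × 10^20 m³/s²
a = 2 Mm = 2 × 10^6 m
GM = 2.655 × 10^20 m³/s²
a³ = 8 × 10^18 m³
T = 2π √(a³/GM) = 2π √((8 × 10^18) / (2.655 × 10^20)) = 2π × 0.173585 s
T = 1.09067 s ≈ 1.091 seconds

Final answer: 1.091 seconds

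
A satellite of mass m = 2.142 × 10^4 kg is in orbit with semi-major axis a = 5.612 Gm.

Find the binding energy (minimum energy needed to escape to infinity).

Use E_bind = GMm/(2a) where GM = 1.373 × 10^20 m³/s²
a = 5.612 Gm = 5.612 × 10^9 m
GM = 1.373 × 10^20 m³/s²
m = 2.142 × 10^4 kg
GMm = 1.373 × 10^20 × 21420 = 2.94097 × 10^24 m³·kg/s²
2a = 1.1224 × 10^10 m
E_bind = GMm/(2a) = 2.62025 × 10^14 J ≈ 262 TJ

Final answer: 262 TJ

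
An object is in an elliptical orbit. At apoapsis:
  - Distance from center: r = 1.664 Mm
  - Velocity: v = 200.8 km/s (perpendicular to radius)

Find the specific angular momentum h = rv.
r = 1.664 Mm = 1.664 × 10^6 m
v = 200.8 km/s = 200800 m/s
h = rv = 1.664 × 10^6 × 200800 = 3.34131 × 10^11 m²/s ≈ 3.341 × 10^11 m²/s

Final answer: h = 3.341 × 10^11 m²/s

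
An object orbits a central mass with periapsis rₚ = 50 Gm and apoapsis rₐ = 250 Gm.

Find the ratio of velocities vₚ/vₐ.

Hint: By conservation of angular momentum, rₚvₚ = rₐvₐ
rₚ = 50 Gm = 5 × 10^10 m
rₐ = 250 Gm = 2.5 × 10^11 m
rₚvₚ = rₐvₐ  ⇒  vₚ/vₐ = rₐ/rₚ
vₚ/vₐ = (2.5 × 10^11) / (5 × 10^10) = 5

Final answer: vₚ/vₐ = 5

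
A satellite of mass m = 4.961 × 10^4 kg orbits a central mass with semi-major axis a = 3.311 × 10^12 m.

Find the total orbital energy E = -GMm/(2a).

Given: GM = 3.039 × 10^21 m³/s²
a = 3.311 × 10^12 m
GM = 3.039 × 10^21 m³/s²
2a = 6.622 × 10^12 m
GMm = 3.039 × 10^21 × 49610 = 1.50765 × 10^26 m³·kg/s²
E = −GMm/(2a) = -2.27673 × 10^13 J ≈ -22.77 TJ

Final answer: -22.77 TJ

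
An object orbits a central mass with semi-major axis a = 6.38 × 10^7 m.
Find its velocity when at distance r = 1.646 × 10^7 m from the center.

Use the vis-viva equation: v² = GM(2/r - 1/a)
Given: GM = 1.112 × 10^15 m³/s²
a = 6.38 × 10^7 m
r = 1.646 × 10^7 m
GM = 1.112 × 10^15 m³/s²
2/r − 1/a = 1.21507 × 10^-7 − 1.5674 × 10^-8 = 1.05833 × 10^-7 m⁻¹
v² = GM (2/r − 1/a) = 1.17686 × 10^8 m²/s²
v = 10848.3 m/s ≈ 10.85 km/s

Final answer: 10.85 km/s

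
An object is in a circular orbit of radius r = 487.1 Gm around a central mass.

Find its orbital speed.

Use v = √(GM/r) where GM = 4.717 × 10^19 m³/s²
r = 487.1 Gm = 4.871 × 10^11 m
GM = 4.717 × 10^19 m³/s²
GM/r = (4.717 × 10^19) / (4.871 × 10^11) = 9.68384 × 10^7 m²/s²
v = √(GM/r) = 9840.65 m/s ≈ 9.841 km/s

Final answer: 9.841 km/s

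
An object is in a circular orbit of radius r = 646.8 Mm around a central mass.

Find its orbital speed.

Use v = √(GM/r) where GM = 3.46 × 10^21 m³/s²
r = 646.8 Mm = 6.468 × 10^8 m
GM = 3.46 × 10^21 m³/s²
GM/r = (3.46 × 10^21) / (6.468 × 10^8) = 5.34941 × 10^12 m²/s²
v = √(GM/r) = 2.31288 × 10^6 m/s ≈ 2313 km/s

Final answer: 2313 km/s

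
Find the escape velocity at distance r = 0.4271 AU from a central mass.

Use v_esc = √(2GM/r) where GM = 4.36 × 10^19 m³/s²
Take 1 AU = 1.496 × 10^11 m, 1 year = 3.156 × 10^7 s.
r = 0.4271 AU = 6.38942 × 10^10 m
GM = 4.36 × 10^19 m³/s²
2GM/r = 2 × (4.36 × 10^19) / (6.38942 × 10^10) = 1.36476 × 10^9 m²/s²
v_esc = √(2GM/r) = 36942.6 m/s ≈ 7.794 AU/year

Final answer: 7.794 AU/year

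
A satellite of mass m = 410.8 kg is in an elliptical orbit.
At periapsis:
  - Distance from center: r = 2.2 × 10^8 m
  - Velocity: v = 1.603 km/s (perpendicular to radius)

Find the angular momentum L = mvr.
r = 2.2 × 10^8 m
v = 1.603 km/s = 1603 m/s
vr = 1603 × 2.2 × 10^8 = 3.5266 × 10^11 m²/s
L = m × vr = 410.8 × 3.5266 × 10^11 = 1.44873 × 10^14 kg·m²/s ≈ 1.449 × 10^14 kg·m²/s

Final answer: L = 1.449 × 10^14 kg·m²/s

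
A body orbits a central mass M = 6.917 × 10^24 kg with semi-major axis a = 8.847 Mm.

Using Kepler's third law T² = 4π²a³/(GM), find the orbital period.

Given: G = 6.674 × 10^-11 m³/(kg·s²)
M = 6.917 × 10^24 kg
GM = G × M = 6.674 × 10^-11 × 6.917 × 10^24 = 4.61641 × 10^14 m³/s²
a = 8.847 Mm = 8.847 × 10^6 m
a³ = 6.92449 × 10^20 m³
T = 2π √(a³/GM) = 2π √((6.92449 × 10^20) / (4.61641 × 10^14)) = 2π × 1224.73 s
T = 7695.24 s ≈ 2.138 hours

Final answer: 2.138 hours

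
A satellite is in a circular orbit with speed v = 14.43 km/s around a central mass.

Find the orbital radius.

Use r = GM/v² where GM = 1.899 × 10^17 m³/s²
v = 14.43 km/s = 14430 m/s
GM = 1.899 × 10^17 m³/s²
v² = 2.08225 × 10^8 m²/s²
r = GM/v² = (1.899 × 10^17) / (2.08225 × 10^8) = 9.11995 × 10^8 m ≈ 912 Mm

Final answer: 912 Mm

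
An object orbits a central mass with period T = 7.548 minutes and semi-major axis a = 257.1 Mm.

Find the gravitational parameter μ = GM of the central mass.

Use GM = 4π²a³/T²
T = 7.548 minutes = 452.88 s
a = 257.1 Mm = 2.571 × 10^8 m
a³ = 1.69944 × 10^25 m³
T² = 205100 s²
GM = 4π² × (1.69944 × 10^25) / 205100 = 3.27114 × 10^21 m³/s²
GM ≈ 3.271 × 10^21 m³/s²

Final answer: GM = 3.271 × 10^21 m³/s²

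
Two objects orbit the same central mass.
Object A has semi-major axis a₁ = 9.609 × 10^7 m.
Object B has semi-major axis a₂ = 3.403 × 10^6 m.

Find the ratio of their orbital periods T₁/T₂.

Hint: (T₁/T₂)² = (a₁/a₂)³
a₁ = 9.609 × 10^7 m
a₂ = 3.403 × 10^6 m
a₁/a₂ = 28.2368
T₁/T₂ = (a₁/a₂)^(3/2) = (28.2368)^1.5 = 150.046

Final answer: T₁/T₂ = 150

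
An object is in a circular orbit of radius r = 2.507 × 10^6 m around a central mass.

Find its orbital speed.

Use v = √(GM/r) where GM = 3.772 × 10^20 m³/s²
r = 2.507 × 10^6 m
GM = 3.772 × 10^20 m³/s²
GM/r = (3.772 × 10^20) / (2.507 × 10^6) = 1.50459 × 10^14 m²/s²
v = √(GM/r) = 1.22662 × 10^7 m/s ≈ 1.227 × 10^4 km/s

Final answer: 1.227 × 10^4 km/s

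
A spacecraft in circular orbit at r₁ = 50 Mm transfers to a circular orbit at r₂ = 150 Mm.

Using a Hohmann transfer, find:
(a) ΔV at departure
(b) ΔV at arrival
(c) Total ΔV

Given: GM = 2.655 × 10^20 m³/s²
r₁ = 50 Mm = 5 × 10^7 m
r₂ = 150 Mm = 1.5 × 10^8 m
GM = 2.655 × 10^20 m³/s²
Transfer ellipse: a_t = (r₁ + r₂)/2 = 1 × 10^8 m
Circular speed at r₁: v₁ = √(GM/r₁) = 2.30434 × 10^6 m/s
Transfer speed at r₁ (periapsis): v₁ₜ = √(GM(2/r₁ − 1/a_t)) = 2.82223 × 10^6 m/s
(a) ΔV₁ = v₁ₜ − v₁ = 517889 m/s ≈ 517.9 km/s
Circular speed at r₂: v₂ = √(GM/r₂) = 1.33041 × 10^6 m/s
Transfer speed at r₂ (apoapsis): v₂ₜ = √(GM(2/r₂ − 1/a_t)) = 940744 m/s
(b) ΔV₂ = v₂ − v₂ₜ = 389669 m/s ≈ 389.7 km/s
(c) ΔV_total = ΔV₁ + ΔV₂ = 907559 m/s ≈ 907.6 km/s

Final answer:
(a) ΔV₁ = 517.9 km/s
(b) ΔV₂ = 389.7 km/s
(c) ΔV_total = 907.6 km/s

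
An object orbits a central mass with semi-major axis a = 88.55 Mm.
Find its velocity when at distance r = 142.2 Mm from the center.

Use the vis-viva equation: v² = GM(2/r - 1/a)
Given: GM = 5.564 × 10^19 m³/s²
a = 88.55 Mm = 8.855 × 10^7 m
r = 142.2 Mm = 1.422 × 10^8 m
GM = 5.564 × 10^19 m³/s²
2/r − 1/a = 1.40647 × 10^-8 − 1.12931 × 10^-8 = 2.77164 × 10^-9 m⁻¹
v² = GM (2/r − 1/a) = 1.54214 × 10^11 m²/s²
v = 392701 m/s ≈ 392.7 km/s

Final answer: 392.7 km/s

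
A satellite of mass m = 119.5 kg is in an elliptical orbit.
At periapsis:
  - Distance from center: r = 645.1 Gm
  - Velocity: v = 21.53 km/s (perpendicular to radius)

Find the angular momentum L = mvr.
r = 645.1 Gm = 6.451 × 10^11 m
v = 21.53 km/s = 21530 m/s
vr = 21530 × 6.451 × 10^11 = 1.3889 × 10^16 m²/s
L = m × vr = 119.5 × 1.3889 × 10^16 = 1.65974 × 10^18 kg·m²/s ≈ 1.66 × 10^18 kg·m²/s

Final answer: L = 1.66 × 10^18 kg·m²/s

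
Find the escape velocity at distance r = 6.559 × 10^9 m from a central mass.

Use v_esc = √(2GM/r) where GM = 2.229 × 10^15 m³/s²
r = 6.559 × 10^9 m
GM = 2.229 × 10^15 m³/s²
2GM/r = 2 × (2.229 × 10^15) / (6.559 × 10^9) = 679677 m²/s²
v_esc = √(2GM/r) = 824.425 m/s ≈ 824.4 m/s

Final answer: 824.4 m/s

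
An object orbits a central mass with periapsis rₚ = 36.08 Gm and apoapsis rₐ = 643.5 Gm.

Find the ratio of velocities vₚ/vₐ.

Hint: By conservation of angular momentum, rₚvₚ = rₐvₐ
rₚ = 36.08 Gm = 3.608 × 10^10 m
rₐ = 643.5 Gm = 6.435 × 10^11 m
rₚvₚ = rₐvₐ  ⇒  vₚ/vₐ = rₐ/rₚ
vₚ/vₐ = (6.435 × 10^11) / (3.608 × 10^10) = 17.8354

Final answer: vₚ/vₐ = 17.84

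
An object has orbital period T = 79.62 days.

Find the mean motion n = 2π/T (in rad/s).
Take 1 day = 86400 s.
T = 79.62 days = 6.87917 × 10^6 s
n = 2π / (6.87917 × 10^6 s) = 9.13364 × 10^-7 rad/s ≈ 9.134 × 10^-7 rad/s

Final answer: n = 9.134 × 10^-7 rad/s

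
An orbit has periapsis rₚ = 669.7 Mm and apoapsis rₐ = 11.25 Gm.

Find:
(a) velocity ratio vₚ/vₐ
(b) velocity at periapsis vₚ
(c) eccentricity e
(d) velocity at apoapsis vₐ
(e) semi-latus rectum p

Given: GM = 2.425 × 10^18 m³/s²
rₚ = 669.7 Mm = 6.697 × 10^8 m
rₐ = 11.25 Gm = 1.125 × 10^10 m
GM = 2.425 × 10^18 m³/s²
a = (rₚ + rₐ)/2 = 5.95985 × 10^9 m
e = (rₐ − rₚ)/(rₐ + rₚ) = (1.05803 × 10^10) / (1.19197 × 10^10) = 0.887631
(a) vₚ/vₐ = rₐ/rₚ (angular momentum) = (1.125 × 10^10) / (6.697 × 10^8) = 16.7986 ≈ 16.8
(b) vₚ² = GM (2/rₚ − 1/a) = 2.425 × 10^18 × (2.98641 × 10^-9 − 1.67789 × 10^-10) = 6.83516 × 10^9 m²/s²;  vₚ = 82675 m/s ≈ 82.68 km/s
(c) e = 0.887631 ≈ 0.8876
(d) vₐ² = GM (2/rₐ − 1/a) = 2.425 × 10^18 × (1.77778 × 10^-10 − 1.67789 × 10^-10) = 2.42217 × 10^7 m²/s²;  vₐ = 4921.55 m/s ≈ 4.922 km/s
(e) 1 − e² = 0.21211;  p = a(1 − e²) = 5.95985 × 10^9 × 0.21211 = 1.26415 × 10^9 m ≈ 1.264 Gm

Final answer:
(a) velocity ratio vₚ/vₐ = 16.8
(b) velocity at periapsis vₚ = 82.68 km/s
(c) eccentricity e = 0.8876
(d) velocity at apoapsis vₐ = 4.922 km/s
(e) semi-latus rectum p = 1.264 Gm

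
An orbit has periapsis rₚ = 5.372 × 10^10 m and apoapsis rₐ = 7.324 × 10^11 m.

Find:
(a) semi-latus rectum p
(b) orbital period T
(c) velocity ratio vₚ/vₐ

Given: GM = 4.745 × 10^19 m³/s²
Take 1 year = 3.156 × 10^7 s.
rₚ = 5.372 × 10^10 m
rₐ = 7.324 × 10^11 m
GM = 4.745 × 10^19 m³/s²
a = (rₚ + rₐ)/2 = 3.9306 × 10^11 m
e = (rₐ − rₚ)/(rₐ + rₚ) = (6.7868 × 10^11) / (7.8612 × 10^11) = 0.863329
(a) 1 − e² = 0.254663;  p = a(1 − e²) = 3.9306 × 10^11 × 0.254663 = 1.00098 × 10^11 m ≈ 1.001 × 10^11 m
(b) a³ = 6.07263 × 10^34 m³;  T = 2π √(a³/GM) = 2π × 3.57742 × 10^7 s = 2.24776 × 10^8 s ≈ 7.122 years
(c) vₚ/vₐ = rₐ/rₚ (angular momentum) = (7.324 × 10^11) / (5.372 × 10^10) = 13.6337 ≈ 13.63

Final answer:
(a) semi-latus rectum p = 1.001 × 10^11 m
(b) orbital period T = 7.122 years
(c) velocity ratio vₚ/vₐ = 13.63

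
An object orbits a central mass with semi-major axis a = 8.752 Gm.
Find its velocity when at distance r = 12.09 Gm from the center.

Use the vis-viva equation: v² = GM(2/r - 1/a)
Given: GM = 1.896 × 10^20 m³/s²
a = 8.752 Gm = 8.752 × 10^9 m
r = 12.09 Gm = 1.209 × 10^10 m
GM = 1.896 × 10^20 m³/s²
2/r − 1/a = 1.65426 × 10^-10 − 1.1426 × 10^-10 = 5.11664 × 10^-11 m⁻¹
v² = GM (2/r − 1/a) = 9.70114 × 10^9 m²/s²
v = 98494.4 m/s ≈ 98.49 km/s

Final answer: 98.49 km/s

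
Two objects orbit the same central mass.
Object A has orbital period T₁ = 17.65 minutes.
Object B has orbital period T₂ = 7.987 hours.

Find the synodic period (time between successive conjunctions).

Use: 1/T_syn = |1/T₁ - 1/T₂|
T₁ = 17.65 minutes = 1059 s
T₂ = 7.987 hours = 28753.2 s
1/T₁ = 0.000944287 s⁻¹
1/T₂ = 3.47787 × 10^-5 s⁻¹
|1/T₁ − 1/T₂| = 0.000909508 s⁻¹
T_syn = 1 / |1/T₁ − 1/T₂| = 1099.5 s ≈ 18.32 minutes

Final answer: T_syn = 18.32 minutes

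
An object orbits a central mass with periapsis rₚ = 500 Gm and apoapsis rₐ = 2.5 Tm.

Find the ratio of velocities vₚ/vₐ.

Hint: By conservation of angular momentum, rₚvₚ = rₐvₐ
rₚ = 500 Gm = 5 × 10^11 m
rₐ = 2.5 Tm = 2.5 × 10^12 m
rₚvₚ = rₐvₐ  ⇒  vₚ/vₐ = rₐ/rₚ
vₚ/vₐ = (2.5 × 10^12) / (5 × 10^11) = 5

Final answer: vₚ/vₐ = 5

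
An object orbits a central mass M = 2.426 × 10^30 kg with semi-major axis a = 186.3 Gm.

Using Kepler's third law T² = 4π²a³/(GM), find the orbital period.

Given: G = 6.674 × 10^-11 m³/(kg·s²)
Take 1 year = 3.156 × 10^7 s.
M = 2.426 × 10^30 kg
GM = G × M = 6.674 × 10^-11 × 2.426 × 10^30 = 1.61911 × 10^20 m³/s²
a = 186.3 Gm = 1.863 × 10^11 m
a³ = 6.46604 × 10^33 m³
T = 2π √(a³/GM) = 2π √((6.46604 × 10^33) / (1.61911 × 10^20)) = 2π × 6.31947 × 10^6 s
T = 3.97064 × 10^7 s ≈ 1.258 years

Final answer: 1.258 years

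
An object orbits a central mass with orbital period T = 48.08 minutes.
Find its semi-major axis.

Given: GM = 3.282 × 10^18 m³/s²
T = 48.08 minutes = 2884.8 s
GM = 3.282 × 10^18 m³/s²
Kepler's third law: a³ = GM T² / (4π²)
T² = 8.32207 × 10^6 s²
a³ = (3.282 × 10^18) × (8.32207 × 10^6) / (4π²) = 6.91847 × 10^23 m³
a = (a³)^(1/3) = 8.84443 × 10^7 m ≈ 88.44 Mm

Final answer: 88.44 Mm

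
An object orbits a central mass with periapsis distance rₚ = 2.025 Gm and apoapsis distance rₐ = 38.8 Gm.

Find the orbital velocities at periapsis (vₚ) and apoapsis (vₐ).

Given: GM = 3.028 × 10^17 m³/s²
rₚ = 2.025 Gm = 2.025 × 10^9 m
rₐ = 38.8 Gm = 3.88 × 10^10 m
GM = 3.028 × 10^17 m³/s²
a = (rₚ + rₐ)/2 = 2.04125 × 10^10 m
Vis-viva: v² = GM (2/r − 1/a)
vₚ² = 3.028 × 10^17 × (9.87654 × 10^-10 − 4.89896 × 10^-11) = 2.84228 × 10^8 m²/s²
vₚ = 16859.1 m/s ≈ 16.86 km/s
vₐ² = 3.028 × 10^17 × (5.15464 × 10^-11 − 4.89896 × 10^-11) = 774200 m²/s²
vₐ = 879.886 m/s ≈ 879.9 m/s

Final answer: vₚ = 16.86 km/s, vₐ = 879.9 m/s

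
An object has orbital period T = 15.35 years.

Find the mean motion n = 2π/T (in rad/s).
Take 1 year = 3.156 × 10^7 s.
T = 15.35 years = 4.84446 × 10^8 s
n = 2π / (4.84446 × 10^8 s) = 1.29698 × 10^-8 rad/s ≈ 1.297 × 10^-8 rad/s

Final answer: n = 1.297 × 10^-8 rad/s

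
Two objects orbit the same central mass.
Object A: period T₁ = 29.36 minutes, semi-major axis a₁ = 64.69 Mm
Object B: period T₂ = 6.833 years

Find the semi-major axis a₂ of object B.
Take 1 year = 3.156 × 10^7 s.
T₁ = 29.36 minutes = 1761.6 s
T₂ = 6.833 years = 2.15649 × 10^8 s
a₁ = 64.69 Mm = 6.469 × 10^7 m
Kepler's third law: (T₂/T₁)² = (a₂/a₁)³  ⇒  a₂ = a₁ (T₂/T₁)^(2/3)
T₂/T₁ = 122417
(T₂/T₁)^(2/3) = 2465.44
a₂ = 6.469 × 10^7 m × 2465.44 = 1.59489 × 10^11 m ≈ 159.5 Gm

Final answer: a₂ = 159.5 Gm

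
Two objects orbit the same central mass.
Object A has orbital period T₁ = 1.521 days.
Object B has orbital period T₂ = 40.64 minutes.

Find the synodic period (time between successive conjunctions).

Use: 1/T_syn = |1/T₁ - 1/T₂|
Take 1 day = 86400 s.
T₁ = 1.521 days = 131414 s
T₂ = 40.64 minutes = 2438.4 s
1/T₁ = 7.60952 × 10^-6 s⁻¹
1/T₂ = 0.000410105 s⁻¹
|1/T₁ − 1/T₂| = 0.000402495 s⁻¹
T_syn = 1 / |1/T₁ − 1/T₂| = 2484.5 s ≈ 41.41 minutes

Final answer: T_syn = 41.41 minutes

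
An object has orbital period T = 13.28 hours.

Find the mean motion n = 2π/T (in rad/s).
T = 13.28 hours = 47808 s
n = 2π / 47808 s = 0.000131425 rad/s ≈ 0.0001314 rad/s

Final answer: n = 0.0001314 rad/s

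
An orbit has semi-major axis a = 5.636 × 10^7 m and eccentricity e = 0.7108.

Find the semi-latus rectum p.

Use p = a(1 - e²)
a = 5.636 × 10^7 m
e = 0.7108,  e² = 0.505237,  1 − e² = 0.494763
p = a(1 − e²) = 5.636 × 10^7 m × 0.494763 = 2.78849 × 10^7 m ≈ 2.788 × 10^7 m

Final answer: p = 2.788 × 10^7 m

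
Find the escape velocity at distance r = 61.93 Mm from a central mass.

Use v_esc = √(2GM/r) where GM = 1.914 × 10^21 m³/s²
r = 61.93 Mm = 6.193 × 10^7 m
GM = 1.914 × 10^21 m³/s²
2GM/r = 2 × (1.914 × 10^21) / (6.193 × 10^7) = 6.18117 × 10^13 m²/s²
v_esc = √(2GM/r) = 7.86204 × 10^6 m/s ≈ 7862 km/s

Final answer: 7862 km/s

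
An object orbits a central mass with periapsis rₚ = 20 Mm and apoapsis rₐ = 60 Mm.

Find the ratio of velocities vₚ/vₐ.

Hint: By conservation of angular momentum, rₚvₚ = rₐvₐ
rₚ = 20 Mm = 2 × 10^7 m
rₐ = 60 Mm = 6 × 10^7 m
rₚvₚ = rₐvₐ  ⇒  vₚ/vₐ = rₐ/rₚ
vₚ/vₐ = (6 × 10^7) / (2 × 10^7) = 3

Final answer: vₚ/vₐ = 3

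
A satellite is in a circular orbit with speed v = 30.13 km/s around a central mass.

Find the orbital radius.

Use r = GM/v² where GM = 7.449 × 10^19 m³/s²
v = 30.13 km/s = 30130 m/s
GM = 7.449 × 10^19 m³/s²
v² = 9.07817 × 10^8 m²/s²
r = GM/v² = (7.449 × 10^19) / (9.07817 × 10^8) = 8.2054 × 10^10 m ≈ 8.205 × 10^10 m

Final answer: 8.205 × 10^10 m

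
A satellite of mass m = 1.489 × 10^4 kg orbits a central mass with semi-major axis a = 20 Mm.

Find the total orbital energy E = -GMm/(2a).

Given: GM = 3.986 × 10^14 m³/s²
a = 20 Mm = 2 × 10^7 m
GM = 3.986 × 10^14 m³/s²
2a = 4 × 10^7 m
GMm = 3.986 × 10^14 × 14890 = 5.93515 × 10^18 m³·kg/s²
E = −GMm/(2a) = -1.48379 × 10^11 J ≈ -148.4 GJ

Final answer: -148.4 GJ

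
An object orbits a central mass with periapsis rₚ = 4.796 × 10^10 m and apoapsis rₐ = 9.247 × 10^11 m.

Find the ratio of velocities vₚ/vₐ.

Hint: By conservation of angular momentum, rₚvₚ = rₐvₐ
rₚ = 4.796 × 10^10 m
rₐ = 9.247 × 10^11 m
rₚvₚ = rₐvₐ  ⇒  vₚ/vₐ = rₐ/rₚ
vₚ/vₐ = (9.247 × 10^11) / (4.796 × 10^10) = 19.2807

Final answer: vₚ/vₐ = 19.28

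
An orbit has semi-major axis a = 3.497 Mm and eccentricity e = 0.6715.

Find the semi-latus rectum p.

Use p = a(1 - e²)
a = 3.497 Mm = 3.497 × 10^6 m
e = 0.6715,  e² = 0.450912,  1 − e² = 0.549088
p = a(1 − e²) = 3.497 × 10^6 m × 0.549088 = 1.92016 × 10^6 m ≈ 1.92 Mm

Final answer: p = 1.92 Mm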